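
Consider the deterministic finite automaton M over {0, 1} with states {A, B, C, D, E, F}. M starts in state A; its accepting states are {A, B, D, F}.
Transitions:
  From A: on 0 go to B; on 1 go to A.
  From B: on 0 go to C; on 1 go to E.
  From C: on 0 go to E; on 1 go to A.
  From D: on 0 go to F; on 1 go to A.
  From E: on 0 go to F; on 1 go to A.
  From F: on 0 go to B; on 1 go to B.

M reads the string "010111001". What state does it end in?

A

A --0--> B
B --1--> E
E --0--> F
F --1--> B
B --1--> E
E --1--> A
A --0--> B
B --0--> C
C --1--> A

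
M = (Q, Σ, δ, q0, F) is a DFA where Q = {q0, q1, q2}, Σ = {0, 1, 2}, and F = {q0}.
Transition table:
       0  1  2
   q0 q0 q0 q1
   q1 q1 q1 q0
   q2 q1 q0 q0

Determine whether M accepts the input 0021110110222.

accepted

q0 --0--> q0
q0 --0--> q0
q0 --2--> q1
q1 --1--> q1
q1 --1--> q1
q1 --1--> q1
q1 --0--> q1
q1 --1--> q1
q1 --1--> q1
q1 --0--> q1
q1 --2--> q0
q0 --2--> q1
q1 --2--> q0
End in state q0, which is an accepting state.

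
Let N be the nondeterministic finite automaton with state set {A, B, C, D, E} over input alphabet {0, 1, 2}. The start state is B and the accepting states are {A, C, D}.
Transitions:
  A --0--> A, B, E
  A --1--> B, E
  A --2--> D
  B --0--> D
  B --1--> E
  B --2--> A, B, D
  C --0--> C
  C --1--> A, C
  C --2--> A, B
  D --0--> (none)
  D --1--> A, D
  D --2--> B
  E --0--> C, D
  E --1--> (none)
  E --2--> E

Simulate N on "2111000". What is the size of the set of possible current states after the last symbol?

Start: {B}
read 2: {A, B, D}
read 1: {A, B, D, E}
read 1: {A, B, D, E}
read 1: {A, B, D, E}
read 0: {A, B, C, D, E}
read 0: {A, B, C, D, E}
read 0: {A, B, C, D, E}
Final reachable set {A, B, C, D, E} has 5 states.

5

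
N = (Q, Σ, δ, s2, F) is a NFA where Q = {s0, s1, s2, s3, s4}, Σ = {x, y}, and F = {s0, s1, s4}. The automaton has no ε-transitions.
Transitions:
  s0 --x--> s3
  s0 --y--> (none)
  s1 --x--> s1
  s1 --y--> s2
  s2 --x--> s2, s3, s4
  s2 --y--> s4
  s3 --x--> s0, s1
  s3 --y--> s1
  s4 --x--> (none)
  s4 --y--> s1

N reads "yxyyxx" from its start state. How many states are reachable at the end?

0

Start: {s2}
read y: {s4}
read x: {}
The reachable set is empty and stays empty for the remaining 4 symbols.
Final reachable set {} has 0 states.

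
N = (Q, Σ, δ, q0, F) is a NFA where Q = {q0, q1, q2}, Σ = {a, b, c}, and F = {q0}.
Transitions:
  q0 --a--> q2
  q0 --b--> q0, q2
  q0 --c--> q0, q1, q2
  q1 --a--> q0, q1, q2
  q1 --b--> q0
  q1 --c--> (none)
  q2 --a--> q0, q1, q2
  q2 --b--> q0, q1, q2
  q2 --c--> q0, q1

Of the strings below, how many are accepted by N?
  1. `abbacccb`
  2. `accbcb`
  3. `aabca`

`abbacccb`: accepted
`accbcb`: accepted
`aabca`: accepted

3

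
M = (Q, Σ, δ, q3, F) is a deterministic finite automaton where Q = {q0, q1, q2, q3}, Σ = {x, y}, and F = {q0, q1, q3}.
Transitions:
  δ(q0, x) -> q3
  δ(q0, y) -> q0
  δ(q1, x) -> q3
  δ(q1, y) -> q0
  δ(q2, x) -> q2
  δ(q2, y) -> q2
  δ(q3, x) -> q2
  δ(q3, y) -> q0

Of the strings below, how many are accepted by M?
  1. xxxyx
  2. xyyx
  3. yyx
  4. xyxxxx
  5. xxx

xxxyx: rejected
xyyx: rejected
yyx: accepted
xyxxxx: rejected
xxx: rejected

1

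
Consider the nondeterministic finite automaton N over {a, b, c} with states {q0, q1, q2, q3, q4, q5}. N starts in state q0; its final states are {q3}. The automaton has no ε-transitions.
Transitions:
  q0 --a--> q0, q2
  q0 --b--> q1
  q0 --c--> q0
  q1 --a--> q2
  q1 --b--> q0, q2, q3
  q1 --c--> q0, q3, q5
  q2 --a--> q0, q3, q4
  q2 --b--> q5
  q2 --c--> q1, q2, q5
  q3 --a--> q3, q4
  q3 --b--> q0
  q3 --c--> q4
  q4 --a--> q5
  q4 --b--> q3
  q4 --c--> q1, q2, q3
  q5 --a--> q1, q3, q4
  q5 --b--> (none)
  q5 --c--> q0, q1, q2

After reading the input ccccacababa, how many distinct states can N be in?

5

Start: {q0}
read c: {q0}
read c: {q0}
read c: {q0}
read c: {q0}
read a: {q0, q2}
read c: {q0, q1, q2, q5}
read a: {q0, q1, q2, q3, q4}
read b: {q0, q1, q2, q3, q5}
read a: {q0, q1, q2, q3, q4}
read b: {q0, q1, q2, q3, q5}
read a: {q0, q1, q2, q3, q4}
Final reachable set {q0, q1, q2, q3, q4} has 5 states.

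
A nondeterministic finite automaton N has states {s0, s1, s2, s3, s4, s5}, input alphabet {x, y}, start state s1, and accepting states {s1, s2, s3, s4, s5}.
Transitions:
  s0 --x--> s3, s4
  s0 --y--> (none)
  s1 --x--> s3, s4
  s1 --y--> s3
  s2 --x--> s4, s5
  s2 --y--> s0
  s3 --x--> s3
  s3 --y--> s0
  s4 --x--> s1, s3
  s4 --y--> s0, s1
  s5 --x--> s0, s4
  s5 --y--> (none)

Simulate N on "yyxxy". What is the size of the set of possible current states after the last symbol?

Start: {s1}
read y: {s3}
read y: {s0}
read x: {s3, s4}
read x: {s1, s3}
read y: {s0, s3}
Final reachable set {s0, s3} has 2 states.

2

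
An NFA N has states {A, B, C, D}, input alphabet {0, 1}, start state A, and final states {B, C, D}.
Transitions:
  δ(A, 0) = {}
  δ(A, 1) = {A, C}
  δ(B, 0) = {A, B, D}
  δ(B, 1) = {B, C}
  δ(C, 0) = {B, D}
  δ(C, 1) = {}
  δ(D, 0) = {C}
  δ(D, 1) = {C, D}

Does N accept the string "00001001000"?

Start: {A}
read 0: {}
The reachable set is empty and stays empty for the remaining 10 symbols.
Reachable ∩ accepting = {} — empty.

rejected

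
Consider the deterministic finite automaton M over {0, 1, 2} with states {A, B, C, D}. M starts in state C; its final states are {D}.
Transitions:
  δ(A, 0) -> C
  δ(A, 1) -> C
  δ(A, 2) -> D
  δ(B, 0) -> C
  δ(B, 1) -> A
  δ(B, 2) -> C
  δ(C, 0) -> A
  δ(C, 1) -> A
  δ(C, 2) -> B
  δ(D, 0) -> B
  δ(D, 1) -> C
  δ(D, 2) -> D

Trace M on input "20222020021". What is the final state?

C

C --2--> B
B --0--> C
C --2--> B
B --2--> C
C --2--> B
B --0--> C
C --2--> B
B --0--> C
C --0--> A
A --2--> D
D --1--> C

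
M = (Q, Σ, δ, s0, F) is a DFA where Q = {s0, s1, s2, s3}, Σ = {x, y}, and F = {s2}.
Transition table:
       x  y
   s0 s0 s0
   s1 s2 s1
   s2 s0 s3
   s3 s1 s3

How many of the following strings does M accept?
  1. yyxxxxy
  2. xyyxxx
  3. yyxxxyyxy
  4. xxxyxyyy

yyxxxxy: rejected
xyyxxx: rejected
yyxxxyyxy: rejected
xxxyxyyy: rejected

0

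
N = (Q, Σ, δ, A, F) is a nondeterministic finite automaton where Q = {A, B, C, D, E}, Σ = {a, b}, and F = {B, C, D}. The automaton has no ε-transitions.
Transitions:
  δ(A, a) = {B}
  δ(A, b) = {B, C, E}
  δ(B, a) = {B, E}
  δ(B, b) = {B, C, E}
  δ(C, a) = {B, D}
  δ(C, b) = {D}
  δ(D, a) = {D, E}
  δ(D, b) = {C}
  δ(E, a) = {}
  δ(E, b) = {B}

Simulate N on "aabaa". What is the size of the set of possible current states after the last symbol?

Start: {A}
read a: {B}
read a: {B, E}
read b: {B, C, E}
read a: {B, D, E}
read a: {B, D, E}
Final reachable set {B, D, E} has 3 states.

3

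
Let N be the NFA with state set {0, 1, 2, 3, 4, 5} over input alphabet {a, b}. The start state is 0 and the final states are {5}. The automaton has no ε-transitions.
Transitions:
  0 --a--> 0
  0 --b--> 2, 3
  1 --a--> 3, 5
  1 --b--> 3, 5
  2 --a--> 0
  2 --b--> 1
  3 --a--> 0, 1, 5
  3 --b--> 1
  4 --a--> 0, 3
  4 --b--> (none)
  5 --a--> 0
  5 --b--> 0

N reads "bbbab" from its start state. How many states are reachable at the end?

Start: {0}
read b: {2, 3}
read b: {1}
read b: {3, 5}
read a: {0, 1, 5}
read b: {0, 2, 3, 5}
Final reachable set {0, 2, 3, 5} has 4 states.

4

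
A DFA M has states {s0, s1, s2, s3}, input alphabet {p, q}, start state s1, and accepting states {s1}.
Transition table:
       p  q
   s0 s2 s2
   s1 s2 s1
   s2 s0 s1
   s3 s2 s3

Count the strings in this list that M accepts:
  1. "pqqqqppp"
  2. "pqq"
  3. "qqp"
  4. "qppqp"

1

"pqqqqppp": rejected
"pqq": accepted
"qqp": rejected
"qppqp": rejected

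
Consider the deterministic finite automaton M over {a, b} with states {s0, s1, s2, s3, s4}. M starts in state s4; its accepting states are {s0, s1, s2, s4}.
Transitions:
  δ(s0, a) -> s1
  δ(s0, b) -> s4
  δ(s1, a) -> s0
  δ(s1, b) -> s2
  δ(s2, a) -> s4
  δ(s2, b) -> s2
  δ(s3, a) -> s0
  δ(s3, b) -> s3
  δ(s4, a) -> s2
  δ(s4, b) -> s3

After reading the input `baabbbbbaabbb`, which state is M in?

s2

s4 --b--> s3
s3 --a--> s0
s0 --a--> s1
s1 --b--> s2
s2 --b--> s2
s2 --b--> s2
s2 --b--> s2
s2 --b--> s2
s2 --a--> s4
s4 --a--> s2
s2 --b--> s2
s2 --b--> s2
s2 --b--> s2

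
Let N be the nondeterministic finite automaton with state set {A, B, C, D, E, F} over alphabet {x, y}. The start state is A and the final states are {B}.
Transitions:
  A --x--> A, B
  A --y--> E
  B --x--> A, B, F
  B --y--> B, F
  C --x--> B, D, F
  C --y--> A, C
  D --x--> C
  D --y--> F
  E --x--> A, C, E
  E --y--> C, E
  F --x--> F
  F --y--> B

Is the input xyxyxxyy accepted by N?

Start: {A}
read x: {A, B}
read y: {B, E, F}
read x: {A, B, C, E, F}
read y: {A, B, C, E, F}
read x: {A, B, C, D, E, F}
read x: {A, B, C, D, E, F}
read y: {A, B, C, E, F}
read y: {A, B, C, E, F}
Reachable ∩ accepting = {B} — nonempty.

accepted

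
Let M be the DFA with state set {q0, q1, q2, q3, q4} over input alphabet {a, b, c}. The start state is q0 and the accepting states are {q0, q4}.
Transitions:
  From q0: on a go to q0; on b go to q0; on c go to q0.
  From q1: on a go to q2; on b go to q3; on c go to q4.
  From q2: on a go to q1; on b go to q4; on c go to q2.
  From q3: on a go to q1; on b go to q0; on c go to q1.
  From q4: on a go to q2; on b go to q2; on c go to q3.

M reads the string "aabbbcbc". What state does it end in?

q0

q0 --a--> q0
q0 --a--> q0
q0 --b--> q0
q0 --b--> q0
q0 --b--> q0
q0 --c--> q0
q0 --b--> q0
q0 --c--> q0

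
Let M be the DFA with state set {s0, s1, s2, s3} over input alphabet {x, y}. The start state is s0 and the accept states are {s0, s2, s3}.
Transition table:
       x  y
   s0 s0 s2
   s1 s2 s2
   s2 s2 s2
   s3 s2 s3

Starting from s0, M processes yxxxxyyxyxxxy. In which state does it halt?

s0 --y--> s2
s2 --x--> s2
s2 --x--> s2
s2 --x--> s2
s2 --x--> s2
s2 --y--> s2
s2 --y--> s2
s2 --x--> s2
s2 --y--> s2
s2 --x--> s2
s2 --x--> s2
s2 --x--> s2
s2 --y--> s2

s2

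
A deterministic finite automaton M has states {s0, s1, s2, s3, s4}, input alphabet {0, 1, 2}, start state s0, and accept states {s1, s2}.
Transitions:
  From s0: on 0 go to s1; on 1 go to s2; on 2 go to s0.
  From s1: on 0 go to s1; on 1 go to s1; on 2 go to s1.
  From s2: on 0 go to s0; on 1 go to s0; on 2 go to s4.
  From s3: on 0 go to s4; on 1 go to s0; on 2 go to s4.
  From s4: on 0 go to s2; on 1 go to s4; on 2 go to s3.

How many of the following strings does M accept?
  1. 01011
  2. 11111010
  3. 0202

2

01011: accepted
11111010: rejected
0202: accepted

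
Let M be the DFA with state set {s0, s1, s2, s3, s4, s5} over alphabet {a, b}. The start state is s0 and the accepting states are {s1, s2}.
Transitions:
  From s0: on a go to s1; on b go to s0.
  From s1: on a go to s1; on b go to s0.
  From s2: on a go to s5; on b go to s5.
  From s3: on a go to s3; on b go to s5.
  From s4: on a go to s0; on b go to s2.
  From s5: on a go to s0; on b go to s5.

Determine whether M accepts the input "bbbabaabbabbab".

rejected

s0 --b--> s0
s0 --b--> s0
s0 --b--> s0
s0 --a--> s1
s1 --b--> s0
s0 --a--> s1
s1 --a--> s1
s1 --b--> s0
s0 --b--> s0
s0 --a--> s1
s1 --b--> s0
s0 --b--> s0
s0 --a--> s1
s1 --b--> s0
End in state s0, which is not an accepting state.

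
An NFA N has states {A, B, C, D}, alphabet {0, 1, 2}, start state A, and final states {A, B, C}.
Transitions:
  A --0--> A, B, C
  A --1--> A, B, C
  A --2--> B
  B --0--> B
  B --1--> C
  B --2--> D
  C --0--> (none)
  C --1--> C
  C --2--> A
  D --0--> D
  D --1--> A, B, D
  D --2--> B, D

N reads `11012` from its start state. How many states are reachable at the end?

3

Start: {A}
read 1: {A, B, C}
read 1: {A, B, C}
read 0: {A, B, C}
read 1: {A, B, C}
read 2: {A, B, D}
Final reachable set {A, B, D} has 3 states.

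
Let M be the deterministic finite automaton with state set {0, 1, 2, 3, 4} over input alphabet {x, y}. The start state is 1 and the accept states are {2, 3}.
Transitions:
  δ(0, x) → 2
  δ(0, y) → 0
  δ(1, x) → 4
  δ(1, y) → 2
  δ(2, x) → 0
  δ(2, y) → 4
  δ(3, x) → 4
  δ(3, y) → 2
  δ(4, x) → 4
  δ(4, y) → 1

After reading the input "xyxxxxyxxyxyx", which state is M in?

4

1 --x--> 4
4 --y--> 1
1 --x--> 4
4 --x--> 4
4 --x--> 4
4 --x--> 4
4 --y--> 1
1 --x--> 4
4 --x--> 4
4 --y--> 1
1 --x--> 4
4 --y--> 1
1 --x--> 4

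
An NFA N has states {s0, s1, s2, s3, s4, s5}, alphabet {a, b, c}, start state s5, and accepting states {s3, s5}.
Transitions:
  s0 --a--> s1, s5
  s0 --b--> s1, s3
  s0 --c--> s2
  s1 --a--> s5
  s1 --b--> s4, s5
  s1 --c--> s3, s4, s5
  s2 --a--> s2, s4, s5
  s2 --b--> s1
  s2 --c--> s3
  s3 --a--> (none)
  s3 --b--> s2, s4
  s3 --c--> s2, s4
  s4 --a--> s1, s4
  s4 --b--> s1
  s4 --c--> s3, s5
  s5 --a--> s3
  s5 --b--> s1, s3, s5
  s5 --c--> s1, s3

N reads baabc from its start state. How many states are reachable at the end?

Start: {s5}
read b: {s1, s3, s5}
read a: {s3, s5}
read a: {s3}
read b: {s2, s4}
read c: {s3, s5}
Final reachable set {s3, s5} has 2 states.

2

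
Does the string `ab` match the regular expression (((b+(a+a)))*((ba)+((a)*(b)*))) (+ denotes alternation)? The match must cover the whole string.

Split as ε·ab: ((b+(a+a)))* matches ε and ((ba)+((a)*(b)*)) matches ab.

yes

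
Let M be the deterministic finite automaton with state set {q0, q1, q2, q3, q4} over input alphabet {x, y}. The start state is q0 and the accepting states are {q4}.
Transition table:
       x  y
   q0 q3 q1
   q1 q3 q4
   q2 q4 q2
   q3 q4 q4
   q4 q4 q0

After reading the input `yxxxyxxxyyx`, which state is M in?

q0 --y--> q1
q1 --x--> q3
q3 --x--> q4
q4 --x--> q4
q4 --y--> q0
q0 --x--> q3
q3 --x--> q4
q4 --x--> q4
q4 --y--> q0
q0 --y--> q1
q1 --x--> q3

q3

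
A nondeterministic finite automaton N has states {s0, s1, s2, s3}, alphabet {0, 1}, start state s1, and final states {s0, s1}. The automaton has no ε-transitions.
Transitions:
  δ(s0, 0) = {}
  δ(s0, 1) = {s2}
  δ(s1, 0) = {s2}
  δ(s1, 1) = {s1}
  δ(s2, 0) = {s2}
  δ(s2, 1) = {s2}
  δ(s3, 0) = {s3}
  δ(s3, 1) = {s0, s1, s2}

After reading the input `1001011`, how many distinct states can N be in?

Start: {s1}
read 1: {s1}
read 0: {s2}
read 0: {s2}
read 1: {s2}
read 0: {s2}
read 1: {s2}
read 1: {s2}
Final reachable set {s2} has 1 state.

1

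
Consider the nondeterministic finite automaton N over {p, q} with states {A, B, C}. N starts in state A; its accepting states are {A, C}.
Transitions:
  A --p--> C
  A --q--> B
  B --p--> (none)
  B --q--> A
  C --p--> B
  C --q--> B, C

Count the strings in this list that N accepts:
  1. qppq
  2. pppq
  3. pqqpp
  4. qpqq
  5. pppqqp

0

qppq: rejected
pppq: rejected
pqqpp: rejected
qpqq: rejected
pppqqp: rejected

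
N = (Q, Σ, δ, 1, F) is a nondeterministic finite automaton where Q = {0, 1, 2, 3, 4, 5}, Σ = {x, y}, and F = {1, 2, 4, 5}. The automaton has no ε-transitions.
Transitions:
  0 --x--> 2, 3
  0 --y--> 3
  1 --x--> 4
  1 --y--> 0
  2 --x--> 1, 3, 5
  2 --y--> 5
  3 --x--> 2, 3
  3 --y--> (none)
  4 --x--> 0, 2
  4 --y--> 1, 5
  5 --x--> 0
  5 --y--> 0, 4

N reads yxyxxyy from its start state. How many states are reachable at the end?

Start: {1}
read y: {0}
read x: {2, 3}
read y: {5}
read x: {0}
read x: {2, 3}
read y: {5}
read y: {0, 4}
Final reachable set {0, 4} has 2 states.

2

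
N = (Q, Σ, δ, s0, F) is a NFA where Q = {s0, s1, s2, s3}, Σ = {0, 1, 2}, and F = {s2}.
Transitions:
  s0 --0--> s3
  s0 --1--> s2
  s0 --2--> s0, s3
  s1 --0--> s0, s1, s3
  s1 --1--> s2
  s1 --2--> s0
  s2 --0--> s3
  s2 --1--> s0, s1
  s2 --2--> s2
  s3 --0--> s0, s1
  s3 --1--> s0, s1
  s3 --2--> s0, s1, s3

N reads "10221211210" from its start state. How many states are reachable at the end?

Start: {s0}
read 1: {s2}
read 0: {s3}
read 2: {s0, s1, s3}
read 2: {s0, s1, s3}
read 1: {s0, s1, s2}
read 2: {s0, s2, s3}
read 1: {s0, s1, s2}
read 1: {s0, s1, s2}
read 2: {s0, s2, s3}
read 1: {s0, s1, s2}
read 0: {s0, s1, s3}
Final reachable set {s0, s1, s3} has 3 states.

3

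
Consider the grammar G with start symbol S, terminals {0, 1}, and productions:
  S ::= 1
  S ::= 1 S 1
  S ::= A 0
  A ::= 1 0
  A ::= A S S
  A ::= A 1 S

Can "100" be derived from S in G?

yes

S ⇒ A0 ⇒ 100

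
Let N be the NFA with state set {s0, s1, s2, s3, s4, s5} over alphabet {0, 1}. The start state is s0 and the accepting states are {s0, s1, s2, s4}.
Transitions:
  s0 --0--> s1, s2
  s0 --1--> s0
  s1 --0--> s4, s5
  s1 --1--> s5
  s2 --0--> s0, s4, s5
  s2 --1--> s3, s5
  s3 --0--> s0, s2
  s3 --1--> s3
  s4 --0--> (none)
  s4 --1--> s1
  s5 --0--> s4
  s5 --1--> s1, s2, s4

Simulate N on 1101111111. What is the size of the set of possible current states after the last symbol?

5

Start: {s0}
read 1: {s0}
read 1: {s0}
read 0: {s1, s2}
read 1: {s3, s5}
read 1: {s1, s2, s3, s4}
read 1: {s1, s3, s5}
read 1: {s1, s2, s3, s4, s5}
read 1: {s1, s2, s3, s4, s5}
read 1: {s1, s2, s3, s4, s5}
read 1: {s1, s2, s3, s4, s5}
Final reachable set {s1, s2, s3, s4, s5} has 5 states.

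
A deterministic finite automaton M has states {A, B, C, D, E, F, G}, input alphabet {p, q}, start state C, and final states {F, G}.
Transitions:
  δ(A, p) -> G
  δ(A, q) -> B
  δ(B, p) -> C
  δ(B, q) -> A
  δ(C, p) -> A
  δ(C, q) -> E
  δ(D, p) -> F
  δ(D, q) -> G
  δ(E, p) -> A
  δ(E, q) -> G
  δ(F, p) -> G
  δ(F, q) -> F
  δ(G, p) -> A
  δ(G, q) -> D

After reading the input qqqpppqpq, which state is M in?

E

C --q--> E
E --q--> G
G --q--> D
D --p--> F
F --p--> G
G --p--> A
A --q--> B
B --p--> C
C --q--> E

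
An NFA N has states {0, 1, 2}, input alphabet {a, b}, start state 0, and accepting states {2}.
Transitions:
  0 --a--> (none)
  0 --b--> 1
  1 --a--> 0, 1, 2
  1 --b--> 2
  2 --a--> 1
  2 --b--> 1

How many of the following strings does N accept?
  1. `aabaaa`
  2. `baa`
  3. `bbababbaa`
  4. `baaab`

3

`aabaaa`: rejected
`baa`: accepted
`bbababbaa`: accepted
`baaab`: accepted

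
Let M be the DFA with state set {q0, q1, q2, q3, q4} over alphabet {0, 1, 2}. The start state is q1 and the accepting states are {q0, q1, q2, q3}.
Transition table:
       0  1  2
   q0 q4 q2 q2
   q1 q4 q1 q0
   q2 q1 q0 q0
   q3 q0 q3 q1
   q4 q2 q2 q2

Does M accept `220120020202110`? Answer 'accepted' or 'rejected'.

rejected

q1 --2--> q0
q0 --2--> q2
q2 --0--> q1
q1 --1--> q1
q1 --2--> q0
q0 --0--> q4
q4 --0--> q2
q2 --2--> q0
q0 --0--> q4
q4 --2--> q2
q2 --0--> q1
q1 --2--> q0
q0 --1--> q2
q2 --1--> q0
q0 --0--> q4
End in state q4, which is not an accepting state.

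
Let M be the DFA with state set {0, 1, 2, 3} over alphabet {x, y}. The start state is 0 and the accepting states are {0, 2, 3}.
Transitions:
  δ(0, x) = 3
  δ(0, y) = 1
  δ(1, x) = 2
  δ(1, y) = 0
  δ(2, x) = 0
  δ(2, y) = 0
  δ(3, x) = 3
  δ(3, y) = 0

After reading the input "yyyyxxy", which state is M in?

0

0 --y--> 1
1 --y--> 0
0 --y--> 1
1 --y--> 0
0 --x--> 3
3 --x--> 3
3 --y--> 0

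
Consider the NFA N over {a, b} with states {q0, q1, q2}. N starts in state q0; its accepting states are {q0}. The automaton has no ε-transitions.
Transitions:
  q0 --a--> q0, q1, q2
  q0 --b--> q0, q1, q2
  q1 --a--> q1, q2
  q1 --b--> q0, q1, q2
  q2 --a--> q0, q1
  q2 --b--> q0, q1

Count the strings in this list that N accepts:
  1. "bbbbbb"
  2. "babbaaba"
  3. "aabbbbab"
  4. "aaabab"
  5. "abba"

5

"bbbbbb": accepted
"babbaaba": accepted
"aabbbbab": accepted
"aaabab": accepted
"abba": accepted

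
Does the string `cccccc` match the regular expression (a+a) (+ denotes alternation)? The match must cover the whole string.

no

Neither a nor a matches cccccc.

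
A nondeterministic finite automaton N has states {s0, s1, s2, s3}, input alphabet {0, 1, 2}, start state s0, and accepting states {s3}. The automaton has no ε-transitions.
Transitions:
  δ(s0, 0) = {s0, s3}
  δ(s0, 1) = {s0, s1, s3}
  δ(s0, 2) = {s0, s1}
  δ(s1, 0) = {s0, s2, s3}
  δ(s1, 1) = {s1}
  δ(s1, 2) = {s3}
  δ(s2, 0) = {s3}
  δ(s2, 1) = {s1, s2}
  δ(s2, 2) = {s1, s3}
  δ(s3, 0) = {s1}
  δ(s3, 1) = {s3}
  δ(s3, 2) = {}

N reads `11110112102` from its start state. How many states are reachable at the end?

Start: {s0}
read 1: {s0, s1, s3}
read 1: {s0, s1, s3}
read 1: {s0, s1, s3}
read 1: {s0, s1, s3}
read 0: {s0, s1, s2, s3}
read 1: {s0, s1, s2, s3}
read 1: {s0, s1, s2, s3}
read 2: {s0, s1, s3}
read 1: {s0, s1, s3}
read 0: {s0, s1, s2, s3}
read 2: {s0, s1, s3}
Final reachable set {s0, s1, s3} has 3 states.

3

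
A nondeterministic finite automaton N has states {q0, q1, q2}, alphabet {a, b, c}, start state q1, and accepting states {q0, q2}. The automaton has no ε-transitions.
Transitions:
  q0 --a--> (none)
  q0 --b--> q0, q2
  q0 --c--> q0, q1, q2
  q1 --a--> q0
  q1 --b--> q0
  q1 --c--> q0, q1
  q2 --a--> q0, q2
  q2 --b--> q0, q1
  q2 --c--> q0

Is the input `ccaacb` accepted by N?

accepted

Start: {q1}
read c: {q0, q1}
read c: {q0, q1, q2}
read a: {q0, q2}
read a: {q0, q2}
read c: {q0, q1, q2}
read b: {q0, q1, q2}
Reachable ∩ accepting = {q0, q2} — nonempty.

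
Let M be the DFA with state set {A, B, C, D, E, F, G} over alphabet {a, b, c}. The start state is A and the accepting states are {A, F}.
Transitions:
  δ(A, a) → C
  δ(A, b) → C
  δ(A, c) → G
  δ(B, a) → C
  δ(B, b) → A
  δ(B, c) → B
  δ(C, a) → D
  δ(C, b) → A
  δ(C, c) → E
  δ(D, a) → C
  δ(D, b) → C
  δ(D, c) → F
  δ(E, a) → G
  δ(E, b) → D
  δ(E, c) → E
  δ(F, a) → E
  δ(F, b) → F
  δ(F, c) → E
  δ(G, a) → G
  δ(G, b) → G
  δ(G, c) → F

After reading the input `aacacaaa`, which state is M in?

A --a--> C
C --a--> D
D --c--> F
F --a--> E
E --c--> E
E --a--> G
G --a--> G
G --a--> G

G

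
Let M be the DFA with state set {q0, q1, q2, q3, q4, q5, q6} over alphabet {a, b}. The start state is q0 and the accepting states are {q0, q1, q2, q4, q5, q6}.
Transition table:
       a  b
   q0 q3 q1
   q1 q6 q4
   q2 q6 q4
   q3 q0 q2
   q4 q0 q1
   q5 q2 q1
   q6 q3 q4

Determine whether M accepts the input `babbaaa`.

accepted

q0 --b--> q1
q1 --a--> q6
q6 --b--> q4
q4 --b--> q1
q1 --a--> q6
q6 --a--> q3
q3 --a--> q0
End in state q0, which is an accepting state.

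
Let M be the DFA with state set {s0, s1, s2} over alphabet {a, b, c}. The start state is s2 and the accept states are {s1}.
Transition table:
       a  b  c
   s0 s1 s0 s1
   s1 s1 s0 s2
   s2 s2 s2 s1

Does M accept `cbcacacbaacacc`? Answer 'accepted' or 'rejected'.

s2 --c--> s1
s1 --b--> s0
s0 --c--> s1
s1 --a--> s1
s1 --c--> s2
s2 --a--> s2
s2 --c--> s1
s1 --b--> s0
s0 --a--> s1
s1 --a--> s1
s1 --c--> s2
s2 --a--> s2
s2 --c--> s1
s1 --c--> s2
End in state s2, which is not an accepting state.

rejected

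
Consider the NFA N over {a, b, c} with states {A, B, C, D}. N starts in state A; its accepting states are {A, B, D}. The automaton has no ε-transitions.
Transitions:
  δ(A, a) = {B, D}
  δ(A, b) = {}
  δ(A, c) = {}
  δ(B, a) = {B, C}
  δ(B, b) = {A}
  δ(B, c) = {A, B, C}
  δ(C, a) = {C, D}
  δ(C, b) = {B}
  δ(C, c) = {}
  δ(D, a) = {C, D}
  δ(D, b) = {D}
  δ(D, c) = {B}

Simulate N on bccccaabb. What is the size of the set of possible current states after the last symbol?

Start: {A}
read b: {}
The reachable set is empty and stays empty for the remaining 8 symbols.
Final reachable set {} has 0 states.

0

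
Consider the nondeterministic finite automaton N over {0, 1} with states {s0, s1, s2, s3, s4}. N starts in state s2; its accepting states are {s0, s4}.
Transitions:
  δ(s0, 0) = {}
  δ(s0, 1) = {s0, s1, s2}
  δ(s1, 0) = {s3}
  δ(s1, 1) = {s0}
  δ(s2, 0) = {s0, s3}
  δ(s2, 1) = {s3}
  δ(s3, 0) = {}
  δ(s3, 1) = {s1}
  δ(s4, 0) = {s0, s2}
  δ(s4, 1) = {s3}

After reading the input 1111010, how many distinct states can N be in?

Start: {s2}
read 1: {s3}
read 1: {s1}
read 1: {s0}
read 1: {s0, s1, s2}
read 0: {s0, s3}
read 1: {s0, s1, s2}
read 0: {s0, s3}
Final reachable set {s0, s3} has 2 states.

2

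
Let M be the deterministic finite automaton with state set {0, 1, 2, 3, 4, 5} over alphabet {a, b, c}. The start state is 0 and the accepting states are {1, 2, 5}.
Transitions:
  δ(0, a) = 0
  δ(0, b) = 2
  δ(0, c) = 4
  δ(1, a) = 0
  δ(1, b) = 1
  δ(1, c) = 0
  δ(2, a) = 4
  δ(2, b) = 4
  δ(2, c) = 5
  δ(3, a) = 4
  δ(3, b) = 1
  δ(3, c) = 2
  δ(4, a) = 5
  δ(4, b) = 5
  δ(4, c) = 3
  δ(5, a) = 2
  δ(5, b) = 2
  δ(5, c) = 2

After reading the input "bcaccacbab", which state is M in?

0 --b--> 2
2 --c--> 5
5 --a--> 2
2 --c--> 5
5 --c--> 2
2 --a--> 4
4 --c--> 3
3 --b--> 1
1 --a--> 0
0 --b--> 2

2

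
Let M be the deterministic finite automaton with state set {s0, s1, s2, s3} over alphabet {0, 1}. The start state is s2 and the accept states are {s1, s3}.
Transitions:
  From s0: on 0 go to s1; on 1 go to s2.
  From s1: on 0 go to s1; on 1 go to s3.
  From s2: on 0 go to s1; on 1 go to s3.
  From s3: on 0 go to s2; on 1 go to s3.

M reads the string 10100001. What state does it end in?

s3

s2 --1--> s3
s3 --0--> s2
s2 --1--> s3
s3 --0--> s2
s2 --0--> s1
s1 --0--> s1
s1 --0--> s1
s1 --1--> s3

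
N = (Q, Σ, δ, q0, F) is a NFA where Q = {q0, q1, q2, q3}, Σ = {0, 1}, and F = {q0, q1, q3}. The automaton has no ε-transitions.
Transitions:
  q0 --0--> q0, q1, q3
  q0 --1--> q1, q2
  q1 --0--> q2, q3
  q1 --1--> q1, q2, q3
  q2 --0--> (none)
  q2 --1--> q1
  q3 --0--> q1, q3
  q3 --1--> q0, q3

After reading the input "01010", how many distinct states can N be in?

4

Start: {q0}
read 0: {q0, q1, q3}
read 1: {q0, q1, q2, q3}
read 0: {q0, q1, q2, q3}
read 1: {q0, q1, q2, q3}
read 0: {q0, q1, q2, q3}
Final reachable set {q0, q1, q2, q3} has 4 states.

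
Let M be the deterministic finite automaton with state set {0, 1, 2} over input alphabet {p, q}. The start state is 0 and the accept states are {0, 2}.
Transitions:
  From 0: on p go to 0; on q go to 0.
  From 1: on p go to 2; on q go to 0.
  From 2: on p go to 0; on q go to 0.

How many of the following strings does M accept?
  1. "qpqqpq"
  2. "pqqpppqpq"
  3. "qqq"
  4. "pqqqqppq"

4

"qpqqpq": accepted
"pqqpppqpq": accepted
"qqq": accepted
"pqqqqppq": accepted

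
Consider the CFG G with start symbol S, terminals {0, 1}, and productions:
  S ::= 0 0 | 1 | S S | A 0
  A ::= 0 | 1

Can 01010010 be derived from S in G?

no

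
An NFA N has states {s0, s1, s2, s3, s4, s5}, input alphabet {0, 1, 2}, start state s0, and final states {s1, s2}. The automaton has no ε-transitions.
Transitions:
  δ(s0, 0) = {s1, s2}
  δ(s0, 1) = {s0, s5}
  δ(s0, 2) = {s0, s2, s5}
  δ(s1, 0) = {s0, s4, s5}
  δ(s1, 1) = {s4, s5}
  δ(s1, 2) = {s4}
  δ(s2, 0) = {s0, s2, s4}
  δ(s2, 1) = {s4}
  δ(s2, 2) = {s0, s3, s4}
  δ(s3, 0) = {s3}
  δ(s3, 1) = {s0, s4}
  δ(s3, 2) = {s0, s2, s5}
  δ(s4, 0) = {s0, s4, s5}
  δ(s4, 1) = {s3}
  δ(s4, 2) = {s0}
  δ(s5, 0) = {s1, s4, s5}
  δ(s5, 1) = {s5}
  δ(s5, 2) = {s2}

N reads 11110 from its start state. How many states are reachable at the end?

Start: {s0}
read 1: {s0, s5}
read 1: {s0, s5}
read 1: {s0, s5}
read 1: {s0, s5}
read 0: {s1, s2, s4, s5}
Final reachable set {s1, s2, s4, s5} has 4 states.

4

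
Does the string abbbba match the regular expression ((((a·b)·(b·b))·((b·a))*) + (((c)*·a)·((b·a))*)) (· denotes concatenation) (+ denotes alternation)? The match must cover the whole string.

yes

The left alternative (((a·b)·(b·b))·((b·a))*) matches abbbba.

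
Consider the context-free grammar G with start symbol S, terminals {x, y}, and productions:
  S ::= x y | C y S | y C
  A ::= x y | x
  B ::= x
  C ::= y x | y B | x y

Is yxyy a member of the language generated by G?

no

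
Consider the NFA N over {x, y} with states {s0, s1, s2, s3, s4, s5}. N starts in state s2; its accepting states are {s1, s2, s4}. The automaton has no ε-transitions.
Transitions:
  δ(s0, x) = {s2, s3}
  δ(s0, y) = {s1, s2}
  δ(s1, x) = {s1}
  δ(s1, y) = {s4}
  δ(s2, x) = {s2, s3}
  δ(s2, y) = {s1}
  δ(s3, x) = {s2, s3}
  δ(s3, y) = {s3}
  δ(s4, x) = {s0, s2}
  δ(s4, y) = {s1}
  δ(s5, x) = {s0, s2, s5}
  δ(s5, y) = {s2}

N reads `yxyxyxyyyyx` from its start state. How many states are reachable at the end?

Start: {s2}
read y: {s1}
read x: {s1}
read y: {s4}
read x: {s0, s2}
read y: {s1, s2}
read x: {s1, s2, s3}
read y: {s1, s3, s4}
read y: {s1, s3, s4}
read y: {s1, s3, s4}
read y: {s1, s3, s4}
read x: {s0, s1, s2, s3}
Final reachable set {s0, s1, s2, s3} has 4 states.

4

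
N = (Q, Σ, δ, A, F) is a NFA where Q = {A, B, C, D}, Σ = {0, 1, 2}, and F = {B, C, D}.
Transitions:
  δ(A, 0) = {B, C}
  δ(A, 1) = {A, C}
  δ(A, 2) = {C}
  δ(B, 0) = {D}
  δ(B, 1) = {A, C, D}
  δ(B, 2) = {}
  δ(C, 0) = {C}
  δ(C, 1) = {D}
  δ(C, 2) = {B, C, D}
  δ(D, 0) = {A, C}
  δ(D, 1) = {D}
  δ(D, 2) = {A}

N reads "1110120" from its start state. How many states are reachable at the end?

4

Start: {A}
read 1: {A, C}
read 1: {A, C, D}
read 1: {A, C, D}
read 0: {A, B, C}
read 1: {A, C, D}
read 2: {A, B, C, D}
read 0: {A, B, C, D}
Final reachable set {A, B, C, D} has 4 states.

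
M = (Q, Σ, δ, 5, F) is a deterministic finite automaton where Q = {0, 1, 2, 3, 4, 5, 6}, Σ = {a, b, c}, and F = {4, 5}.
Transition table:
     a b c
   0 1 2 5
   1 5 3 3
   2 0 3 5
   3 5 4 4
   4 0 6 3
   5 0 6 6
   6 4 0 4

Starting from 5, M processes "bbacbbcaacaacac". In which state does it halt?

5

5 --b--> 6
6 --b--> 0
0 --a--> 1
1 --c--> 3
3 --b--> 4
4 --b--> 6
6 --c--> 4
4 --a--> 0
0 --a--> 1
1 --c--> 3
3 --a--> 5
5 --a--> 0
0 --c--> 5
5 --a--> 0
0 --c--> 5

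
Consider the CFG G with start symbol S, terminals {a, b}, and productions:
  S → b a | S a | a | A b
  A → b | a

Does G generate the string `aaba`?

no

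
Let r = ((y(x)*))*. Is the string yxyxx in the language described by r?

yes

Split into 2 pieces yx · yxx; each matches (y(x)*).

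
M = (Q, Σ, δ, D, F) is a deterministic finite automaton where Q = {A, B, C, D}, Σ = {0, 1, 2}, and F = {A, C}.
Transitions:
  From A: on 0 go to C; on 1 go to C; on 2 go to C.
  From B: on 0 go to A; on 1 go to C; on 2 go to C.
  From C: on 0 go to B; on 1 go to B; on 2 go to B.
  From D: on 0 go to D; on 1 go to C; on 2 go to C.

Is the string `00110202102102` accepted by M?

accepted

D --0--> D
D --0--> D
D --1--> C
C --1--> B
B --0--> A
A --2--> C
C --0--> B
B --2--> C
C --1--> B
B --0--> A
A --2--> C
C --1--> B
B --0--> A
A --2--> C
End in state C, which is an accepting state.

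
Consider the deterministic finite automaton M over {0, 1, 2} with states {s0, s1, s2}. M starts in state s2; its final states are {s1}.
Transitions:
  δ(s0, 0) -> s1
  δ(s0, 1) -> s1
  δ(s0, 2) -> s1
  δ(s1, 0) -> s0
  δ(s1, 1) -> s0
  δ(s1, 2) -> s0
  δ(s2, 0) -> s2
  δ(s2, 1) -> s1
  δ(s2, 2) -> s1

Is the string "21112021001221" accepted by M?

rejected

s2 --2--> s1
s1 --1--> s0
s0 --1--> s1
s1 --1--> s0
s0 --2--> s1
s1 --0--> s0
s0 --2--> s1
s1 --1--> s0
s0 --0--> s1
s1 --0--> s0
s0 --1--> s1
s1 --2--> s0
s0 --2--> s1
s1 --1--> s0
End in state s0, which is not an accepting state.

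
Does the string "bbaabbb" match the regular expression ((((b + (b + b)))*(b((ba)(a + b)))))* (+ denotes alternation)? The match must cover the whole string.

bbaabbb cannot be split into zero or more pieces each matching (((b+(b+b)))*(b((ba)(a+b)))).

no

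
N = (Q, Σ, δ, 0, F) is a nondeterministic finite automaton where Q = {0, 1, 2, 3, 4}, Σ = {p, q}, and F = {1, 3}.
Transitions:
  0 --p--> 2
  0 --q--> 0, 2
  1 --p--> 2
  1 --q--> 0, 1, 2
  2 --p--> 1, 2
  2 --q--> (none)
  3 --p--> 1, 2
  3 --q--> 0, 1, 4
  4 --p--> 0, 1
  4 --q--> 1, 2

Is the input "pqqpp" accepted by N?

rejected

Start: {0}
read p: {2}
read q: {}
The reachable set is empty and stays empty for the remaining 3 symbols.
Reachable ∩ accepting = {} — empty.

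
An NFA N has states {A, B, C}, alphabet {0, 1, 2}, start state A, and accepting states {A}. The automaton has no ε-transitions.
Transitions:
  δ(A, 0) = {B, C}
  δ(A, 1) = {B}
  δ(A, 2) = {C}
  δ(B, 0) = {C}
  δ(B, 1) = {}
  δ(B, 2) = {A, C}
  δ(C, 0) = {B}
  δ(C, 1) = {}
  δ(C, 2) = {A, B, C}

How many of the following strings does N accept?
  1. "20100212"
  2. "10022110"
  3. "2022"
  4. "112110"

1

"20100212": rejected
"10022110": rejected
"2022": accepted
"112110": rejected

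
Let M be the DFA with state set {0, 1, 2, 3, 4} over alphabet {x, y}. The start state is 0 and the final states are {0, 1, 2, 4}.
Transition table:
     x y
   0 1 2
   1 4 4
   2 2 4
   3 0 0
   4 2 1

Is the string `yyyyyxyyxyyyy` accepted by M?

0 --y--> 2
2 --y--> 4
4 --y--> 1
1 --y--> 4
4 --y--> 1
1 --x--> 4
4 --y--> 1
1 --y--> 4
4 --x--> 2
2 --y--> 4
4 --y--> 1
1 --y--> 4
4 --y--> 1
End in state 1, which is an accepting state.

accepted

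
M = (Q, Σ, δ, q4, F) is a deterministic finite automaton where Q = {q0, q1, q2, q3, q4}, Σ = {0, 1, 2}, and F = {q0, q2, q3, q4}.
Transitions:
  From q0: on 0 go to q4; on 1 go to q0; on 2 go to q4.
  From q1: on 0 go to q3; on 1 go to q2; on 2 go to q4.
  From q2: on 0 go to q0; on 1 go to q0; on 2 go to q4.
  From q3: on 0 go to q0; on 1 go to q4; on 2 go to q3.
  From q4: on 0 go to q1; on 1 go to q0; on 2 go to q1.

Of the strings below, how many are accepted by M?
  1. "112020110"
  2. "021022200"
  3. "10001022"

2

"112020110": accepted
"021022200": accepted
"10001022": rejected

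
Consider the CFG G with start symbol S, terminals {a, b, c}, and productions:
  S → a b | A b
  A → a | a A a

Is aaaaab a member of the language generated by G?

yes

S ⇒ Ab ⇒ aAab ⇒ aaAaab ⇒ aaaaab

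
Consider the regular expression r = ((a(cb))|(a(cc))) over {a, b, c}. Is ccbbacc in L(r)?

Neither (a(cb)) nor (a(cc)) matches ccbbacc.

no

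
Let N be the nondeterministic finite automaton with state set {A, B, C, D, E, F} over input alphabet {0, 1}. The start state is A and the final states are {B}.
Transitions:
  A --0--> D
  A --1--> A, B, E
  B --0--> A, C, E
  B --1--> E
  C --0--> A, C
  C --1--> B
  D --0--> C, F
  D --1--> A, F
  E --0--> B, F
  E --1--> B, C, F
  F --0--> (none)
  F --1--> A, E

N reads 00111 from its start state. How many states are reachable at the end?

Start: {A}
read 0: {D}
read 0: {C, F}
read 1: {A, B, E}
read 1: {A, B, C, E, F}
read 1: {A, B, C, E, F}
Final reachable set {A, B, C, E, F} has 5 states.

5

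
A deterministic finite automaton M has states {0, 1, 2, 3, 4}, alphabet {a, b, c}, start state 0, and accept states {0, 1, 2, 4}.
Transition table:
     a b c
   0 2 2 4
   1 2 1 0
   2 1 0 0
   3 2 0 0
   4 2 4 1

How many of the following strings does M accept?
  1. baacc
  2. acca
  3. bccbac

3

baacc: accepted
acca: accepted
bccbac: accepted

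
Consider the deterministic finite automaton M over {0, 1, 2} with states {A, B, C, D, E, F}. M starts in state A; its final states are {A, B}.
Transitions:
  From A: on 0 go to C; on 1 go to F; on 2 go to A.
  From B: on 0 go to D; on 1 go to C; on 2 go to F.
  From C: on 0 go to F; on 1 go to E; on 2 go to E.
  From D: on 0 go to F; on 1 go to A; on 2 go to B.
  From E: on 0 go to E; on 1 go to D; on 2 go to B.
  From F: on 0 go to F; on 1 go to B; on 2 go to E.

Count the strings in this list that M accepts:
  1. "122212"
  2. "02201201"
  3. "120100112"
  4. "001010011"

"122212": rejected
"02201201": rejected
"120100112": rejected
"001010011": rejected

0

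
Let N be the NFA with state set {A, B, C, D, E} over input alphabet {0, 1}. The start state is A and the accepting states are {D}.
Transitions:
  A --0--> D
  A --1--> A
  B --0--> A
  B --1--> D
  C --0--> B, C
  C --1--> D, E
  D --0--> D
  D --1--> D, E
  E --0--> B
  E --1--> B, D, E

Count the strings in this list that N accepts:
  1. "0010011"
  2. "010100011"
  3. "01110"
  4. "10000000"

4

"0010011": accepted
"010100011": accepted
"01110": accepted
"10000000": accepted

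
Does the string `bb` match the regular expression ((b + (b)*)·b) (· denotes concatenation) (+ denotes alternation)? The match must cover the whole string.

Split as b·b: (b+(b)*) matches b and b matches b.

yes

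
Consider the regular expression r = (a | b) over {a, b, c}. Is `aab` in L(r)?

no

Neither a nor b matches aab.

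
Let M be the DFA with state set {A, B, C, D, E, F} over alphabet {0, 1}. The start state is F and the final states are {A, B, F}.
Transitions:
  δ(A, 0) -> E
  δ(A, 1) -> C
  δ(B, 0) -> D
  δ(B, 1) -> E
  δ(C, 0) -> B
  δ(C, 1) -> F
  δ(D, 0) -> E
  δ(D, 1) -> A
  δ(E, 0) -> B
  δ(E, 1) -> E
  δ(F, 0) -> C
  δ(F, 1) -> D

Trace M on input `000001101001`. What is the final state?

F --0--> C
C --0--> B
B --0--> D
D --0--> E
E --0--> B
B --1--> E
E --1--> E
E --0--> B
B --1--> E
E --0--> B
B --0--> D
D --1--> A

A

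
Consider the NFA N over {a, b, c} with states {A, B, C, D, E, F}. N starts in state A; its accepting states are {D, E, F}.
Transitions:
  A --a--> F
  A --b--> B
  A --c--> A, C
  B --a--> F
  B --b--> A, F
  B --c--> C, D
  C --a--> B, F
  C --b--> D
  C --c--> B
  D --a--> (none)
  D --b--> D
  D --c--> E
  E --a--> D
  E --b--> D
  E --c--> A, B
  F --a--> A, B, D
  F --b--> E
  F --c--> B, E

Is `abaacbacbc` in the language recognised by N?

Start: {A}
read a: {F}
read b: {E}
read a: {D}
read a: {}
The reachable set is empty and stays empty for the remaining 6 symbols.
Reachable ∩ accepting = {} — empty.

rejected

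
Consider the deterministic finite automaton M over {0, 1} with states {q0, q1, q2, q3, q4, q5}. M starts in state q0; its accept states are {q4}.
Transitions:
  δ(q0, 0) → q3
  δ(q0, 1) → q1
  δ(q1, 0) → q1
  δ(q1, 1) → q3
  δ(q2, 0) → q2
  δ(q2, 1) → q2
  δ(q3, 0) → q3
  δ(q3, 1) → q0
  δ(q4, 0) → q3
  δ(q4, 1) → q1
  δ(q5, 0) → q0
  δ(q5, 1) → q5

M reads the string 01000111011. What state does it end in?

q0 --0--> q3
q3 --1--> q0
q0 --0--> q3
q3 --0--> q3
q3 --0--> q3
q3 --1--> q0
q0 --1--> q1
q1 --1--> q3
q3 --0--> q3
q3 --1--> q0
q0 --1--> q1

q1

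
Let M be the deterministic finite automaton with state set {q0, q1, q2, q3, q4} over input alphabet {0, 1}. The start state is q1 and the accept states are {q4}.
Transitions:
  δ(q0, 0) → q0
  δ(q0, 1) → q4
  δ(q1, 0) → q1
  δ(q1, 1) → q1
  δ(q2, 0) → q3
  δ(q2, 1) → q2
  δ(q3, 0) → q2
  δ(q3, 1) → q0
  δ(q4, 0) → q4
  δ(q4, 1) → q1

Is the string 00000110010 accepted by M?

q1 --0--> q1
q1 --0--> q1
q1 --0--> q1
q1 --0--> q1
q1 --0--> q1
q1 --1--> q1
q1 --1--> q1
q1 --0--> q1
q1 --0--> q1
q1 --1--> q1
q1 --0--> q1
End in state q1, which is not an accepting state.

rejected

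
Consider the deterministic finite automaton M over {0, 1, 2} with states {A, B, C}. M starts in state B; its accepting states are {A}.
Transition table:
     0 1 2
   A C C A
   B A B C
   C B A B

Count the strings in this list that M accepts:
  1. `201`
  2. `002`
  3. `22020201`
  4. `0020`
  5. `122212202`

`201`: rejected
`002`: rejected
`22020201`: rejected
`0020`: accepted
`122212202`: rejected

1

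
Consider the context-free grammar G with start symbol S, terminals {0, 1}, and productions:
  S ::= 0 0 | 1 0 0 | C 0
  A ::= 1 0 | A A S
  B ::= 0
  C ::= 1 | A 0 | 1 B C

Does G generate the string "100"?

S ⇒ 100

yes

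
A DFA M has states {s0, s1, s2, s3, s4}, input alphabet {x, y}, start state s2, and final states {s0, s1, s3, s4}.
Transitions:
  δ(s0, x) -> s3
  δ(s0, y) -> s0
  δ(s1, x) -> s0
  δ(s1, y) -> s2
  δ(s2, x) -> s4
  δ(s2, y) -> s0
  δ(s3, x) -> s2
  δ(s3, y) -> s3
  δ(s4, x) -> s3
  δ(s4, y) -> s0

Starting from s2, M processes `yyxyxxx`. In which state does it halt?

s2 --y--> s0
s0 --y--> s0
s0 --x--> s3
s3 --y--> s3
s3 --x--> s2
s2 --x--> s4
s4 --x--> s3

s3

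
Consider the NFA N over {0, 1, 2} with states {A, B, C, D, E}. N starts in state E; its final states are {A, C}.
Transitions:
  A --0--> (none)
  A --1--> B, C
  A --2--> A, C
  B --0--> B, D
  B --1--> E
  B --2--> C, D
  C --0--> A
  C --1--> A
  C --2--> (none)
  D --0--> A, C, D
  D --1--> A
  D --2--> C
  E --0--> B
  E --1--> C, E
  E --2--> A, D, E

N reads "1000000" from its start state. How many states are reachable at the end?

4

Start: {E}
read 1: {C, E}
read 0: {A, B}
read 0: {B, D}
read 0: {A, B, C, D}
read 0: {A, B, C, D}
read 0: {A, B, C, D}
read 0: {A, B, C, D}
Final reachable set {A, B, C, D} has 4 states.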